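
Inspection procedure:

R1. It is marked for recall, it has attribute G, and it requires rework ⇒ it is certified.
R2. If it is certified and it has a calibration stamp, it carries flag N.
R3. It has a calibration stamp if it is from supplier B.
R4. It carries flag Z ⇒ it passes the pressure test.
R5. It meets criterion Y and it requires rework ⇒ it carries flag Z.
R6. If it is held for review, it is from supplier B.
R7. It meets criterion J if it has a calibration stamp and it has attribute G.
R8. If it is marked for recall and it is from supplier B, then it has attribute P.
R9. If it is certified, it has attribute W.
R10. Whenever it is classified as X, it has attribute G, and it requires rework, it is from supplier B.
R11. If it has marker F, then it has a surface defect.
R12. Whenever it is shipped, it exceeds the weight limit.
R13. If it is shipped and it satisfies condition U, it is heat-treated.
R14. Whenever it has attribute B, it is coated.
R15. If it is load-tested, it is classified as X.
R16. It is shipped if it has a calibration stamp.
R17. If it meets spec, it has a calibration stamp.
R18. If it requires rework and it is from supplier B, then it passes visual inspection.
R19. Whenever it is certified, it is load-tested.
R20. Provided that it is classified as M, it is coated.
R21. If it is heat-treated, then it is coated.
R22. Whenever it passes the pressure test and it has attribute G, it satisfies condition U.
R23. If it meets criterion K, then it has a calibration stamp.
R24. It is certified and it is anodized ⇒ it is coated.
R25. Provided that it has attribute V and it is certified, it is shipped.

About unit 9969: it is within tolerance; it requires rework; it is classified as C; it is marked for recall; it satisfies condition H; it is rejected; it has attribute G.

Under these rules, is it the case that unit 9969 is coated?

Forward chaining from the given facts derives: is certified, has attribute W, is load-tested, is classified as X, is from supplier B, passes visual inspection, has a calibration stamp, meets criterion J, has attribute P, is shipped, carries flag N, exceeds the weight limit.
Rules concluding "it is coated": R14 needs "it has attribute B"; R20 needs "it is classified as M"; R21 needs "it is heat-treated"; R24 needs "it is anodized" — none of these are established.

No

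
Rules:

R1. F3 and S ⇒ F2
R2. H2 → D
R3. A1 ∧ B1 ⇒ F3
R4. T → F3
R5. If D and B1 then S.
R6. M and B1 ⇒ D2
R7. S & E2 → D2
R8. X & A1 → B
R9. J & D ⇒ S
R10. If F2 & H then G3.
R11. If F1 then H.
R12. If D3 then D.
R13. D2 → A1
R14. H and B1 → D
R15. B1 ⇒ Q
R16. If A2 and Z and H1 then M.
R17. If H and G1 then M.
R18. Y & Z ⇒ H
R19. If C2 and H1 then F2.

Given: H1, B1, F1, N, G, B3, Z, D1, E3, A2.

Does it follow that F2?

H  (by R11: F1)
D  (by R14: H, B1)
M  (by R16: A2, Z, H1)
S  (by R5: D, B1)
D2  (by R6: M, B1)
A1  (by R13: D2)
F3  (by R3: A1, B1)
F2  (by R1: F3, S)

Yes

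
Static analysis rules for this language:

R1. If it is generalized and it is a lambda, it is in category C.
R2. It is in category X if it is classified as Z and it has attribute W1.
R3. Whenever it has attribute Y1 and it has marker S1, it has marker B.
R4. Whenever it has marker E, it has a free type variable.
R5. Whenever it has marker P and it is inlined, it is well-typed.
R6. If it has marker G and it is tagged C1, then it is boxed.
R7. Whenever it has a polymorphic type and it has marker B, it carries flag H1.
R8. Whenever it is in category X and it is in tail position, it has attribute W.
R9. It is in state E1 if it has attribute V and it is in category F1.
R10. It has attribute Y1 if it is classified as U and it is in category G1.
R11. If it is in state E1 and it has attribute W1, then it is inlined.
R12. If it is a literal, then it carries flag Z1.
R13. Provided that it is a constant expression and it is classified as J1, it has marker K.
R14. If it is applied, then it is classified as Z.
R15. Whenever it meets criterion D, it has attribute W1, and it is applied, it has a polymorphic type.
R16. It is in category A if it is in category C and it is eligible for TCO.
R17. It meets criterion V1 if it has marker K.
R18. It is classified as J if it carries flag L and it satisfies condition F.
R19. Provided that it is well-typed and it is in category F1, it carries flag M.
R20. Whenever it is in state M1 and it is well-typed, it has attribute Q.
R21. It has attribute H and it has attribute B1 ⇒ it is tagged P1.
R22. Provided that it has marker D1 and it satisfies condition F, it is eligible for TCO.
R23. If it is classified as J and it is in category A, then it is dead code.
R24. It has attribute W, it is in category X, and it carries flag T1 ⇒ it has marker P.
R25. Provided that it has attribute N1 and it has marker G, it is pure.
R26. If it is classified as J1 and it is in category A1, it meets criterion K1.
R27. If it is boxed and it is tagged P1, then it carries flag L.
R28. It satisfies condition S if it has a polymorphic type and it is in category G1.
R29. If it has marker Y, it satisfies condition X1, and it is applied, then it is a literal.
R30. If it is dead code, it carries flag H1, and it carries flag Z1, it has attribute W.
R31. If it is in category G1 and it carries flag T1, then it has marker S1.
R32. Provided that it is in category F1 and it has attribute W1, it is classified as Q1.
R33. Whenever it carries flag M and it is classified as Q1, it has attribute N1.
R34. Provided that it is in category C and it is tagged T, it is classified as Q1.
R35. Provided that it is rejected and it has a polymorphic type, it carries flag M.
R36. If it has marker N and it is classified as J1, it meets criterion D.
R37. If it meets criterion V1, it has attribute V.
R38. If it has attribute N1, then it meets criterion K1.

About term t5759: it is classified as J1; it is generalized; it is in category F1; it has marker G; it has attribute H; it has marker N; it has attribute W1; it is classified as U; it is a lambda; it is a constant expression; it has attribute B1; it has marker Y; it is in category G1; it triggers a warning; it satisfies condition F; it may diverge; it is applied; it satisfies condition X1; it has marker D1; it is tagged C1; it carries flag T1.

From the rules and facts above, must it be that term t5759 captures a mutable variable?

No

Forward chaining from the given facts derives: is in category C, is boxed, has attribute Y1, has marker K, is classified as Z, meets criterion V1, is tagged P1, is eligible for TCO, carries flag L, is a literal, has marker S1, is classified as Q1, meets criterion D, has attribute V, is in category X, has marker B, is in state E1, is inlined, carries flag Z1, has a polymorphic type, is in category A, is classified as J, is dead code, satisfies condition S, carries flag H1, has attribute W, has marker P, is well-typed, carries flag M, has attribute N1, meets criterion K1, is pure.
No rule has "it captures a mutable variable" as its conclusion, and it is not among the given facts.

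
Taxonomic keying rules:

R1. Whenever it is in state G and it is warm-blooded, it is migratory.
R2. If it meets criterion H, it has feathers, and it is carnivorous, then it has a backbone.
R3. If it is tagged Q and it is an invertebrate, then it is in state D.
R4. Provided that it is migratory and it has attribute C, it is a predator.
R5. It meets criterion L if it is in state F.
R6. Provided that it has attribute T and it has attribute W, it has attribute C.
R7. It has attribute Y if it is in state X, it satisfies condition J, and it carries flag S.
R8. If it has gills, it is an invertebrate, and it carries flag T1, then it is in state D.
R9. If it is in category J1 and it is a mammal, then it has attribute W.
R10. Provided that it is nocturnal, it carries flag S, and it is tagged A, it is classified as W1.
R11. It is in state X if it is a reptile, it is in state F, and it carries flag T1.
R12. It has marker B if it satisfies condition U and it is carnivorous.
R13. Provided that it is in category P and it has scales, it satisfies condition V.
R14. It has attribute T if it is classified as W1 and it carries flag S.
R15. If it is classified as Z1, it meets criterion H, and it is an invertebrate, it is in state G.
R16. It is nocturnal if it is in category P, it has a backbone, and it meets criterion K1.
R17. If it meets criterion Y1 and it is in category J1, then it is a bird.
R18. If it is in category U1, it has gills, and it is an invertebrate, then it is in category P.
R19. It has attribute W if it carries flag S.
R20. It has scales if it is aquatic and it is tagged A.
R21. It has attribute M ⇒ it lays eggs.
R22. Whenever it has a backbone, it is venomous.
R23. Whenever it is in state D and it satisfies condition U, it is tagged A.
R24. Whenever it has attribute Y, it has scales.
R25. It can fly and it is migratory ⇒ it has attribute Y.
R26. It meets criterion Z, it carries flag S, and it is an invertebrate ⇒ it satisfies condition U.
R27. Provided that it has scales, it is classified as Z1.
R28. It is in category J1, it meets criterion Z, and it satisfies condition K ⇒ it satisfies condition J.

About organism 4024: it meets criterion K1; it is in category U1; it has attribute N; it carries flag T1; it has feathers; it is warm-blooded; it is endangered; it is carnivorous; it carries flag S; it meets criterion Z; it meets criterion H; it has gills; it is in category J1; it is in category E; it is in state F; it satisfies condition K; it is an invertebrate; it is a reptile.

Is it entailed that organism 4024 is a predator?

By R2 (it meets criterion H, it has feathers, it is carnivorous): it has a backbone.
By R8 (it has gills, it is an invertebrate, it carries flag T1): it is in state D.
By R11 (it is a reptile, it is in state F, it carries flag T1): it is in state X.
By R18 (it is in category U1, it has gills, it is an invertebrate): it is in category P.
By R19 (it carries flag S): it has attribute W.
By R26 (it meets criterion Z, it carries flag S, it is an invertebrate): it satisfies condition U.
By R28 (it is in category J1, it meets criterion Z, it satisfies condition K): it satisfies condition J.
By R7 (it is in state X, it satisfies condition J, it carries flag S): it has attribute Y.
By R16 (it is in category P, it has a backbone, it meets criterion K1): it is nocturnal.
By R23 (it is in state D, it satisfies condition U): it is tagged A.
By R24 (it has attribute Y): it has scales.
By R27 (it has scales): it is classified as Z1.
By R10 (it is nocturnal, it carries flag S, it is tagged A): it is classified as W1.
By R14 (it is classified as W1, it carries flag S): it has attribute T.
By R15 (it is classified as Z1, it meets criterion H, it is an invertebrate): it is in state G.
By R1 (it is in state G, it is warm-blooded): it is migratory.
By R6 (it has attribute T, it has attribute W): it has attribute C.
By R4 (it is migratory, it has attribute C): it is a predator.

Yes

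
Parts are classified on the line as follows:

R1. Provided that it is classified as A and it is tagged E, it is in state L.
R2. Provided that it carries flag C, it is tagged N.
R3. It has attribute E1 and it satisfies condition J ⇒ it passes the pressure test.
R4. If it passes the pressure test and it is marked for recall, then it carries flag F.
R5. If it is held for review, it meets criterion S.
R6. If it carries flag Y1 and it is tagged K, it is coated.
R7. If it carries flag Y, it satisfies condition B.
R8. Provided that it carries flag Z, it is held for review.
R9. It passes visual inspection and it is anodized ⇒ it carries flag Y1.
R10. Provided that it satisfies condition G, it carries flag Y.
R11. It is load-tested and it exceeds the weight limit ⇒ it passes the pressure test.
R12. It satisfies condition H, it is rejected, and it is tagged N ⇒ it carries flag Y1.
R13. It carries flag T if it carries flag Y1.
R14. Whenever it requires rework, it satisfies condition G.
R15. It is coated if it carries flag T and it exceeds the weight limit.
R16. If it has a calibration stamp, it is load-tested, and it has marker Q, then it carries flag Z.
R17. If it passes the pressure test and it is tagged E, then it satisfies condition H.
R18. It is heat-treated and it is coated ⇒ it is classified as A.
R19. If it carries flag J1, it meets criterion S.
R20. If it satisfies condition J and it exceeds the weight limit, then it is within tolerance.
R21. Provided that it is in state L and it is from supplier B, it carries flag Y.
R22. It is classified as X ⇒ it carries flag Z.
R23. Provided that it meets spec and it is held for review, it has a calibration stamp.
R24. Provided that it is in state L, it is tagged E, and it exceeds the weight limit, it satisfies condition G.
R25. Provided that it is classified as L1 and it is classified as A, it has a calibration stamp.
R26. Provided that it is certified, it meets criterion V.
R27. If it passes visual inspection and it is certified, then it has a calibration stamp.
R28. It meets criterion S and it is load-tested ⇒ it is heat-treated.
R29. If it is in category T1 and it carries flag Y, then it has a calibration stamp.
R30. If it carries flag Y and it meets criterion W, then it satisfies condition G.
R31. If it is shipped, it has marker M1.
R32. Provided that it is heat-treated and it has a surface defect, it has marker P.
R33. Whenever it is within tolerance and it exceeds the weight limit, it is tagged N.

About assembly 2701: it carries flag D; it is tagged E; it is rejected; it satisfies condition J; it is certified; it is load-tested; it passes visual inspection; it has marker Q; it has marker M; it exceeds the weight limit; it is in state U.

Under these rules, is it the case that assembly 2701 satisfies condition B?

Yes

By R11 (it is load-tested, it exceeds the weight limit): it passes the pressure test.
By R17 (it passes the pressure test, it is tagged E): it satisfies condition H.
By R20 (it satisfies condition J, it exceeds the weight limit): it is within tolerance.
By R27 (it passes visual inspection, it is certified): it has a calibration stamp.
By R33 (it is within tolerance, it exceeds the weight limit): it is tagged N.
By R12 (it satisfies condition H, it is rejected, it is tagged N): it carries flag Y1.
By R13 (it carries flag Y1): it carries flag T.
By R15 (it carries flag T, it exceeds the weight limit): it is coated.
By R16 (it has a calibration stamp, it is load-tested, it has marker Q): it carries flag Z.
By R8 (it carries flag Z): it is held for review.
By R5 (it is held for review): it meets criterion S.
By R28 (it meets criterion S, it is load-tested): it is heat-treated.
By R18 (it is heat-treated, it is coated): it is classified as A.
By R1 (it is classified as A, it is tagged E): it is in state L.
By R24 (it is in state L, it is tagged E, it exceeds the weight limit): it satisfies condition G.
By R10 (it satisfies condition G): it carries flag Y.
By R7 (it carries flag Y): it satisfies condition B.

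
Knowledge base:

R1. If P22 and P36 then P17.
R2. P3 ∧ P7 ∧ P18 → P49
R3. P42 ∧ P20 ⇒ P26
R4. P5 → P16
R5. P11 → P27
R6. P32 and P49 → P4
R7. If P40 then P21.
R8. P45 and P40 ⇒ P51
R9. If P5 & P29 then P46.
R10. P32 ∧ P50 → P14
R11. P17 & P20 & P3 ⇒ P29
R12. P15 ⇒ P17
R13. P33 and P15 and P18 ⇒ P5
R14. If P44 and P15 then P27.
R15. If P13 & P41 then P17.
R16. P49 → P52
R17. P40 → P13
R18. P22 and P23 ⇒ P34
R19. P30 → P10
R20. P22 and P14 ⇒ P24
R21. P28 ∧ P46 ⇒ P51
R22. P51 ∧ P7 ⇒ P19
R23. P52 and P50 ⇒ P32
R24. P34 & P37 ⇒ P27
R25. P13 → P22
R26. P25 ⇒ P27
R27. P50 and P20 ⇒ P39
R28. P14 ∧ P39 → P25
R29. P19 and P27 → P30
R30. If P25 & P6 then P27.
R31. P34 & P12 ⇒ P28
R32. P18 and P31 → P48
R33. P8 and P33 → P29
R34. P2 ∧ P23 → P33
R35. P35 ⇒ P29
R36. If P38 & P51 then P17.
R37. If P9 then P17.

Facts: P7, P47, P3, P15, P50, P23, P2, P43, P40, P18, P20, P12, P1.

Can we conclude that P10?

Yes

P49  (by R2: P3, P7, P18)
P17  (by R12: P15)
P52  (by R16: P49)
P13  (by R17: P40)
P32  (by R23: P52, P50)
P22  (by R25: P13)
P39  (by R27: P50, P20)
P33  (by R34: P2, P23)
P14  (by R10: P32, P50)
P29  (by R11: P17, P20, P3)
P5  (by R13: P33, P15, P18)
P34  (by R18: P22, P23)
P25  (by R28: P14, P39)
P28  (by R31: P34, P12)
P46  (by R9: P5, P29)
P51  (by R21: P28, P46)
P19  (by R22: P51, P7)
P27  (by R26: P25)
P30  (by R29: P19, P27)
P10  (by R19: P30)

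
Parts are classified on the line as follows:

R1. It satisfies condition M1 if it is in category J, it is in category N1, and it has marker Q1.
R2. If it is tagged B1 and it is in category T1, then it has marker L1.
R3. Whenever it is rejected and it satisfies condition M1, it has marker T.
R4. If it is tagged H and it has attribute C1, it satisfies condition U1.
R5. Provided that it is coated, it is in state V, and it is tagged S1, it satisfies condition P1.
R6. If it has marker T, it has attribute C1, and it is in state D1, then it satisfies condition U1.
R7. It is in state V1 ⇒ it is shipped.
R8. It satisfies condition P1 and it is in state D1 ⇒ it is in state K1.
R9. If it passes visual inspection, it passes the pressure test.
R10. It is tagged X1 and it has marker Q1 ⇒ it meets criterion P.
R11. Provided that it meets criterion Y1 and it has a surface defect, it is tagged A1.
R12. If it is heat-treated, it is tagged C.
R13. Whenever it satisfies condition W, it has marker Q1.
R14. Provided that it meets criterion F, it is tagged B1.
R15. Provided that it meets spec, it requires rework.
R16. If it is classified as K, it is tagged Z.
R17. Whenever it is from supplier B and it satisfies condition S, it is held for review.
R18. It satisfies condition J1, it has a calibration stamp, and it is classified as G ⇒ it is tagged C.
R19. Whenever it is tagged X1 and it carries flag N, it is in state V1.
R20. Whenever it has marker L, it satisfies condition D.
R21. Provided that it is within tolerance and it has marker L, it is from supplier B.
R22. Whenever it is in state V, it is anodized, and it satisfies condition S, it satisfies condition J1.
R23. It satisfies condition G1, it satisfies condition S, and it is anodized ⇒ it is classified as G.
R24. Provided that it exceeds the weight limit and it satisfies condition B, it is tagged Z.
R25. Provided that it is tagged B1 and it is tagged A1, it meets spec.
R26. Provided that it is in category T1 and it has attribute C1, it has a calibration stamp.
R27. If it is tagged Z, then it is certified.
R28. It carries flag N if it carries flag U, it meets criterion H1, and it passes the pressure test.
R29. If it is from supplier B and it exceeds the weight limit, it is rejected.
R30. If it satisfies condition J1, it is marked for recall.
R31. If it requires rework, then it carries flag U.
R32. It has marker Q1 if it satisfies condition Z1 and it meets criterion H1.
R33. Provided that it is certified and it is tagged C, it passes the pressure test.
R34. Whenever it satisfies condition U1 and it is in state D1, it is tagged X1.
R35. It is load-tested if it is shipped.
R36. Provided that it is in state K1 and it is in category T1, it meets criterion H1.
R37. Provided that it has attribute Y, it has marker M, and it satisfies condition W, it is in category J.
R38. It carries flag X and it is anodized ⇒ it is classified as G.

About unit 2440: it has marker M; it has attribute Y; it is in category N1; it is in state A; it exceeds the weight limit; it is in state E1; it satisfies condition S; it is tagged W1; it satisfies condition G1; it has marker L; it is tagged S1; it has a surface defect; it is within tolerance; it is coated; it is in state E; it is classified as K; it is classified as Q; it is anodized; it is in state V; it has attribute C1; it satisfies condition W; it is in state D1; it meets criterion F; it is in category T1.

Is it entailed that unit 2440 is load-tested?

Forward chaining from the given facts derives: satisfies condition P1, is in state K1, has marker Q1, is tagged B1, is tagged Z, satisfies condition D, is from supplier B, satisfies condition J1, is classified as G, has a calibration stamp, is certified, is rejected, is marked for recall, meets criterion H1, is in category J, satisfies condition M1, has marker L1, has marker T, satisfies condition U1, is held for review, is tagged C, passes the pressure test, is tagged X1, meets criterion P.
The only rule concluding "it is load-tested" is R35, which needs "it is shipped"; that is never established.

No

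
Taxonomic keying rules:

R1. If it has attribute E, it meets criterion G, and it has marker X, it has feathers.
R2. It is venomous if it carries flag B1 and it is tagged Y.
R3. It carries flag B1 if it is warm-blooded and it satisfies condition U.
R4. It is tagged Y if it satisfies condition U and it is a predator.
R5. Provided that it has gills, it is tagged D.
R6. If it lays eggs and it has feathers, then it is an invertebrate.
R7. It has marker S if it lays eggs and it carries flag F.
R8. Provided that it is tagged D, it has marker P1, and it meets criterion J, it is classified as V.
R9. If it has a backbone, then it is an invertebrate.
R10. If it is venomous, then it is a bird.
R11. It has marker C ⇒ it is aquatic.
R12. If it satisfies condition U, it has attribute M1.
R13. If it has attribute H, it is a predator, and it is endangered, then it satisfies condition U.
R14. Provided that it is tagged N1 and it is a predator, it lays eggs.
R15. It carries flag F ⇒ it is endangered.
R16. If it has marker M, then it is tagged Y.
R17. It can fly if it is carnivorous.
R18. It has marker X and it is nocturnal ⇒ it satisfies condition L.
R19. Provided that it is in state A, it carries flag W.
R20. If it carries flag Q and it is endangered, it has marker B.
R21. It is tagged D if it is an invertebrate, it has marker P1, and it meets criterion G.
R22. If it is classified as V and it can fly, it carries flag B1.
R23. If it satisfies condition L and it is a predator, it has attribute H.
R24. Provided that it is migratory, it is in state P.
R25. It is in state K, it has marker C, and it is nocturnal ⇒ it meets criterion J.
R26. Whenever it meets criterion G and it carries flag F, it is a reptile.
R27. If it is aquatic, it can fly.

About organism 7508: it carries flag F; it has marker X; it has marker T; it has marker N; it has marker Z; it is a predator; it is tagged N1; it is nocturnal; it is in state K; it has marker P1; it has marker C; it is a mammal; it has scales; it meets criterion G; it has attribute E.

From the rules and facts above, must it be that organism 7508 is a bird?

Yes

By R1 (it has attribute E, it meets criterion G, it has marker X): it has feathers.
By R11 (it has marker C): it is aquatic.
By R14 (it is tagged N1, it is a predator): it lays eggs.
By R15 (it carries flag F): it is endangered.
By R18 (it has marker X, it is nocturnal): it satisfies condition L.
By R23 (it satisfies condition L, it is a predator): it has attribute H.
By R25 (it is in state K, it has marker C, it is nocturnal): it meets criterion J.
By R27 (it is aquatic): it can fly.
By R6 (it lays eggs, it has feathers): it is an invertebrate.
By R13 (it has attribute H, it is a predator, it is endangered): it satisfies condition U.
By R21 (it is an invertebrate, it has marker P1, it meets criterion G): it is tagged D.
By R4 (it satisfies condition U, it is a predator): it is tagged Y.
By R8 (it is tagged D, it has marker P1, it meets criterion J): it is classified as V.
By R22 (it is classified as V, it can fly): it carries flag B1.
By R2 (it carries flag B1, it is tagged Y): it is venomous.
By R10 (it is venomous): it is a bird.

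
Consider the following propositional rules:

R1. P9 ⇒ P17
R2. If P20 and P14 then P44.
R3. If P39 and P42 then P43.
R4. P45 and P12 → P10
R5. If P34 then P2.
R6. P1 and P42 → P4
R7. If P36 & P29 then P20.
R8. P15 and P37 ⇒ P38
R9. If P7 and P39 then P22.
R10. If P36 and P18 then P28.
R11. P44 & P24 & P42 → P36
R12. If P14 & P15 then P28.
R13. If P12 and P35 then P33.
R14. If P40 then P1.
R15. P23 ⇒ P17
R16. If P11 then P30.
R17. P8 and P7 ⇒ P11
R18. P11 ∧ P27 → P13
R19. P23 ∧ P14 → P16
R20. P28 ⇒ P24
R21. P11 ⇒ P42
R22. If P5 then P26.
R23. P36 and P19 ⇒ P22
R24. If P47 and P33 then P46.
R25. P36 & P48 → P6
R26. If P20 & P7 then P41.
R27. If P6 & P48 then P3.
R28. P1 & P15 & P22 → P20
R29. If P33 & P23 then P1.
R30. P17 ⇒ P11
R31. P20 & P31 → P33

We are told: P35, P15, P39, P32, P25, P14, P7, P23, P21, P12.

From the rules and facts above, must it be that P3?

No

Forward chaining from the given facts derives: P22, P28, P33, P17, P16, P24, P1, P11, P30, P42, P20, P44, P43, P4, P36, P41.
The only rule concluding P3 is R27, which needs P6; that is never established.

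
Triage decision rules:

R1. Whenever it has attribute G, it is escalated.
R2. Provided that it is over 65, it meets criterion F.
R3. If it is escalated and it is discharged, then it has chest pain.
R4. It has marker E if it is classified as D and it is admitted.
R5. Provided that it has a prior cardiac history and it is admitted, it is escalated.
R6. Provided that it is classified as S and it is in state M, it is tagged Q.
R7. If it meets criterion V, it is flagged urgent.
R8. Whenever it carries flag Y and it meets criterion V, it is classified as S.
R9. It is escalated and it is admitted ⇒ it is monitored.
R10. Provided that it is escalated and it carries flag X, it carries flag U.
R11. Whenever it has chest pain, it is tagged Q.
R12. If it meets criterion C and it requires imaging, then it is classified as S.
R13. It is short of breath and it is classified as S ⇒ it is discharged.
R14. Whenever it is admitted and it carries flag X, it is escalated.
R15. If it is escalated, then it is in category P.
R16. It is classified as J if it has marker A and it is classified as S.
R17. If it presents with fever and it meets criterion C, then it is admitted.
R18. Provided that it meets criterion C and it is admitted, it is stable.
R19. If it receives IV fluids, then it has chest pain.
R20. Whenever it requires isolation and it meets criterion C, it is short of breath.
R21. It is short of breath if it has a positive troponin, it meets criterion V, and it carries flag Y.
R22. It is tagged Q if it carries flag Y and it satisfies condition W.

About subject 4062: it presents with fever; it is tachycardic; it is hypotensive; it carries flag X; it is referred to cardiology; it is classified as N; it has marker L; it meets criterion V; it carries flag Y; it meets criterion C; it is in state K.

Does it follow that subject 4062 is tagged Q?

No

Forward chaining from the given facts derives: is flagged urgent, is classified as S, is admitted, is stable, is escalated, is in category P, is monitored, carries flag U.
Rules concluding "it is tagged Q": R6 needs "it is in state M"; R11 needs "it has chest pain"; R22 needs "it satisfies condition W" — none of these are established.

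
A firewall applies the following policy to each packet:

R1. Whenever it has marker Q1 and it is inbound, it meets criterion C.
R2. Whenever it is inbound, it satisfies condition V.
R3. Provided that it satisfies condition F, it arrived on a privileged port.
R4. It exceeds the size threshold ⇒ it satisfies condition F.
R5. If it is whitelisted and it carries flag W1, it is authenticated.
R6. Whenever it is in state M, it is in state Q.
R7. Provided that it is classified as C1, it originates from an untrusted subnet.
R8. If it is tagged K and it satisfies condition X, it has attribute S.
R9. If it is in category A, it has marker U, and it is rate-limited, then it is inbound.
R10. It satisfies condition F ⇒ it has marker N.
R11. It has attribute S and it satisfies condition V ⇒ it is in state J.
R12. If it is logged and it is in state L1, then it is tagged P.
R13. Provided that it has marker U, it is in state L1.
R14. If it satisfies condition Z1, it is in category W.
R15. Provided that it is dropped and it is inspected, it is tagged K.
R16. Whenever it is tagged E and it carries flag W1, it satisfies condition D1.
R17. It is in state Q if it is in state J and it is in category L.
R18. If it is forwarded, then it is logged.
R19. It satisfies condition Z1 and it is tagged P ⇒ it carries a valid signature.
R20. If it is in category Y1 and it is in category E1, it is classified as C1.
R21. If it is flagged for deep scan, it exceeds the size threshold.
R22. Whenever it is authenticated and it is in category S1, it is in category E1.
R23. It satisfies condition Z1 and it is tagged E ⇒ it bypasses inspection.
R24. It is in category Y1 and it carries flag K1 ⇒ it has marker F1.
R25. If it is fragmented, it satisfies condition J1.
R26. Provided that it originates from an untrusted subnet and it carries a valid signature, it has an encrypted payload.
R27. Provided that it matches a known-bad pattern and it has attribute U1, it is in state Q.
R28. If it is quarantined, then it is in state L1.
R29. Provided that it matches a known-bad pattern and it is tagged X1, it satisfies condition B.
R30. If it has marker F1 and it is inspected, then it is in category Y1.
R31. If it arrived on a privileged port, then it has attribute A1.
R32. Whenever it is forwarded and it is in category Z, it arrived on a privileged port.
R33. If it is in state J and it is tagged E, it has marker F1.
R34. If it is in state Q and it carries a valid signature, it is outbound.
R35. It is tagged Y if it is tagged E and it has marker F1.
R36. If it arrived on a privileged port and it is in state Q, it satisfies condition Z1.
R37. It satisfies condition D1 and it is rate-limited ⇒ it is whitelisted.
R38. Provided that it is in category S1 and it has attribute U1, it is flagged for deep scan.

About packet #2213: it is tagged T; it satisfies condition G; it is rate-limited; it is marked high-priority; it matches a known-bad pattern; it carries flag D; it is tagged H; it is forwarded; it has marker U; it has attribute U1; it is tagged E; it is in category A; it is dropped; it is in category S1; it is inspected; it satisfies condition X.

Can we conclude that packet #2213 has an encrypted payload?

Forward chaining from the given facts derives: is inbound, is in state L1, is tagged K, is logged, is in state Q, is flagged for deep scan, satisfies condition V, has attribute S, is in state J, is tagged P, exceeds the size threshold, has marker F1, is tagged Y, satisfies condition F, has marker N, is in category Y1, arrived on a privileged port, has attribute A1, satisfies condition Z1, is in category W, carries a valid signature, bypasses inspection, is outbound.
The only rule concluding "it has an encrypted payload" is R26, which needs "it originates from an untrusted subnet"; that is never established.

No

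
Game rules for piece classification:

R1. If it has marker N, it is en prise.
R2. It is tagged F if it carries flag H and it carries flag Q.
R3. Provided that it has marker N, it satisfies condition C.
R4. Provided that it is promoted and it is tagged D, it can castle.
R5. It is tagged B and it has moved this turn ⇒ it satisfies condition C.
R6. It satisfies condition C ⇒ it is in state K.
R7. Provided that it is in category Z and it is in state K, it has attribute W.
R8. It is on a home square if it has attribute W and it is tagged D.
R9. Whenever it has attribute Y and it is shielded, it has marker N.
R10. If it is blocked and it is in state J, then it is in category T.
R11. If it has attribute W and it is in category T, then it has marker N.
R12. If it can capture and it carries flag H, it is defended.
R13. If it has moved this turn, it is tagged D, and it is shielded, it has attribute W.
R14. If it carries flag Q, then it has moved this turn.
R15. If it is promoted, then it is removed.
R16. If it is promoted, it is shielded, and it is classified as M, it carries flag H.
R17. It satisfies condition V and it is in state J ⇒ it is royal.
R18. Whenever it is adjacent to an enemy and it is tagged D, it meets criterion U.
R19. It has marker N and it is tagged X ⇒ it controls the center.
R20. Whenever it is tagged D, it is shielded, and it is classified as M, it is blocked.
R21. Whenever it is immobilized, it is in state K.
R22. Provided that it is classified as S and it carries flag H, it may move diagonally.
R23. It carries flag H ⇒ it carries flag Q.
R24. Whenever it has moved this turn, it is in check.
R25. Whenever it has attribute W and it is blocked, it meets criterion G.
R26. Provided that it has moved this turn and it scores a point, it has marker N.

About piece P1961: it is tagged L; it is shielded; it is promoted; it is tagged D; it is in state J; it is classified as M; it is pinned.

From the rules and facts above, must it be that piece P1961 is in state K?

By R16 (it is promoted, it is shielded, it is classified as M): it carries flag H.
By R20 (it is tagged D, it is shielded, it is classified as M): it is blocked.
By R23 (it carries flag H): it carries flag Q.
By R10 (it is blocked, it is in state J): it is in category T.
By R14 (it carries flag Q): it has moved this turn.
By R13 (it has moved this turn, it is tagged D, it is shielded): it has attribute W.
By R11 (it has attribute W, it is in category T): it has marker N.
By R3 (it has marker N): it satisfies condition C.
By R6 (it satisfies condition C): it is in state K.

Yes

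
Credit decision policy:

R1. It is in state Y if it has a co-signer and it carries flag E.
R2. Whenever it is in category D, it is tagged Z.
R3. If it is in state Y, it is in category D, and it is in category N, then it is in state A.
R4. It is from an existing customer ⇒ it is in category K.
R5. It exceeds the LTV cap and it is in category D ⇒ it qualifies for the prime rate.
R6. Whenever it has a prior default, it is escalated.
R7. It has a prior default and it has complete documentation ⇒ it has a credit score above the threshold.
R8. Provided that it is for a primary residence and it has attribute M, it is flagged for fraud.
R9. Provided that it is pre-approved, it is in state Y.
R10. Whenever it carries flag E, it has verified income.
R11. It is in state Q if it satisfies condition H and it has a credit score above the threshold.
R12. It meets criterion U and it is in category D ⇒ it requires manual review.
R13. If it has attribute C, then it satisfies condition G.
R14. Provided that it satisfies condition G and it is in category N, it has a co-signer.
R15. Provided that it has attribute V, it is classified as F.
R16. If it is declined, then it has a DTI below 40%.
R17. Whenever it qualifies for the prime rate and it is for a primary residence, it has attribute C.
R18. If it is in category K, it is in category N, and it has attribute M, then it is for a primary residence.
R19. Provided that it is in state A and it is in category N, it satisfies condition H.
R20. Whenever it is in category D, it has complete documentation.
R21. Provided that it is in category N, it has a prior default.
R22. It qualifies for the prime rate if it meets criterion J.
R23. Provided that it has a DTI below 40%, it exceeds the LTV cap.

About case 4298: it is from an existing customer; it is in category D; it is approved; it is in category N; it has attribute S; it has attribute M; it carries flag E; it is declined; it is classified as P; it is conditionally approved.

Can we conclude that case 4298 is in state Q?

By R4 (it is from an existing customer): it is in category K.
By R16 (it is declined): it has a DTI below 40%.
By R18 (it is in category K, it is in category N, it has attribute M): it is for a primary residence.
By R20 (it is in category D): it has complete documentation.
By R21 (it is in category N): it has a prior default.
By R23 (it has a DTI below 40%): it exceeds the LTV cap.
By R5 (it exceeds the LTV cap, it is in category D): it qualifies for the prime rate.
By R7 (it has a prior default, it has complete documentation): it has a credit score above the threshold.
By R17 (it qualifies for the prime rate, it is for a primary residence): it has attribute C.
By R13 (it has attribute C): it satisfies condition G.
By R14 (it satisfies condition G, it is in category N): it has a co-signer.
By R1 (it has a co-signer, it carries flag E): it is in state Y.
By R3 (it is in state Y, it is in category D, it is in category N): it is in state A.
By R19 (it is in state A, it is in category N): it satisfies condition H.
By R11 (it satisfies condition H, it has a credit score above the threshold): it is in state Q.

Yes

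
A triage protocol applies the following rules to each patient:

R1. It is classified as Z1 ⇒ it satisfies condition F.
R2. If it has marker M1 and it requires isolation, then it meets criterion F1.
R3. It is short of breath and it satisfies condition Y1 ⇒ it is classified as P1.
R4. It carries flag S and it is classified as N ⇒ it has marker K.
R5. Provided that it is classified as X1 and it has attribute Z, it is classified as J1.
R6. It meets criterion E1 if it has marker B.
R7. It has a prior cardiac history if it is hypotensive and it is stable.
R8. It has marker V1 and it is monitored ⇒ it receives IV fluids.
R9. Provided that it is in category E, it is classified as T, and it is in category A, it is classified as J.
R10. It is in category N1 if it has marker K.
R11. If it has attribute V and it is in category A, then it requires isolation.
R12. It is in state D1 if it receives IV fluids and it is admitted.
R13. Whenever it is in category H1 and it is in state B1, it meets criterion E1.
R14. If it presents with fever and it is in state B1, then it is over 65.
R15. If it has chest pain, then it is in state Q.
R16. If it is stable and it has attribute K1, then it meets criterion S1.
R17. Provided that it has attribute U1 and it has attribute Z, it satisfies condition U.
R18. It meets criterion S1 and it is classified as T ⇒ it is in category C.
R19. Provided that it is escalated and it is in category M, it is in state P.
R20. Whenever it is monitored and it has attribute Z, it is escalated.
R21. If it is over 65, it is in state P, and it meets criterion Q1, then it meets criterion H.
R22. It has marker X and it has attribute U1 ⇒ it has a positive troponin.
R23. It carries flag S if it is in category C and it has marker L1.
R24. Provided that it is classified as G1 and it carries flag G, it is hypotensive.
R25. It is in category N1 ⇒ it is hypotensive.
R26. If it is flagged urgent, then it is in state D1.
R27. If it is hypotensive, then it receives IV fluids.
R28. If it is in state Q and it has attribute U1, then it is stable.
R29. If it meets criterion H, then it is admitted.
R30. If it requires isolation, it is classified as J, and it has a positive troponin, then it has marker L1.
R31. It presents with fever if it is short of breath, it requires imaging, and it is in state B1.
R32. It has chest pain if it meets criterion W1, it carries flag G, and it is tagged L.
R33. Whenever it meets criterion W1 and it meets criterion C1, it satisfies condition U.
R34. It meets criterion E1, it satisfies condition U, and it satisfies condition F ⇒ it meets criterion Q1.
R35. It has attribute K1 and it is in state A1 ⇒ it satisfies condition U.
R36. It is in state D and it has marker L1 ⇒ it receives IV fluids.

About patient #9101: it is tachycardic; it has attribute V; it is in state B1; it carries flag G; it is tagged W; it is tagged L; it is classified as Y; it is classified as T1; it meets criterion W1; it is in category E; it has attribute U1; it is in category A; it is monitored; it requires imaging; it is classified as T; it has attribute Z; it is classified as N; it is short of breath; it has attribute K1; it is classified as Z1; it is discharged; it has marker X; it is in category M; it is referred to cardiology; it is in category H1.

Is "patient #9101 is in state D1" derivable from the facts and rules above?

Yes

By R1 (it is classified as Z1): it satisfies condition F.
By R9 (it is in category E, it is classified as T, it is in category A): it is classified as J.
By R11 (it has attribute V, it is in category A): it requires isolation.
By R13 (it is in category H1, it is in state B1): it meets criterion E1.
By R17 (it has attribute U1, it has attribute Z): it satisfies condition U.
By R20 (it is monitored, it has attribute Z): it is escalated.
By R22 (it has marker X, it has attribute U1): it has a positive troponin.
By R30 (it requires isolation, it is classified as J, it has a positive troponin): it has marker L1.
By R31 (it is short of breath, it requires imaging, it is in state B1): it presents with fever.
By R32 (it meets criterion W1, it carries flag G, it is tagged L): it has chest pain.
By R34 (it meets criterion E1, it satisfies condition U, it satisfies condition F): it meets criterion Q1.
By R14 (it presents with fever, it is in state B1): it is over 65.
By R15 (it has chest pain): it is in state Q.
By R19 (it is escalated, it is in category M): it is in state P.
By R21 (it is over 65, it is in state P, it meets criterion Q1): it meets criterion H.
By R28 (it is in state Q, it has attribute U1): it is stable.
By R29 (it meets criterion H): it is admitted.
By R16 (it is stable, it has attribute K1): it meets criterion S1.
By R18 (it meets criterion S1, it is classified as T): it is in category C.
By R23 (it is in category C, it has marker L1): it carries flag S.
By R4 (it carries flag S, it is classified as N): it has marker K.
By R10 (it has marker K): it is in category N1.
By R25 (it is in category N1): it is hypotensive.
By R27 (it is hypotensive): it receives IV fluids.
By R12 (it receives IV fluids, it is admitted): it is in state D1.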